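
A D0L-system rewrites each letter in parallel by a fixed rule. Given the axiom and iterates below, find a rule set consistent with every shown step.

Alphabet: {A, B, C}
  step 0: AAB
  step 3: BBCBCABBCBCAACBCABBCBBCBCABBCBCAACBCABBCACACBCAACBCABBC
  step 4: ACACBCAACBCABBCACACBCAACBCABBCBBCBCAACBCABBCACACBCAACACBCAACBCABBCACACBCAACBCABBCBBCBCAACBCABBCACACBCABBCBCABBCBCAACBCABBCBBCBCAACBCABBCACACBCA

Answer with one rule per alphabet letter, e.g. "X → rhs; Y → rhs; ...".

A->BBC, B->AC, C->BCA

  step 3 ⇒ step 4: BBCBCABBCBCAACBCABBCBBCBCABBCBCAACBCABBCACACBCAACBCABBC ⇒ AC·AC·BCA·AC·BCA·BBC·AC·AC·BCA·AC·BCA·BBC·BBC·BCA·AC·BCA·BBC·AC·AC·BCA·AC·AC·BCA·AC·BCA·BBC·AC·AC·BCA·AC·BCA·BBC·BBC·BCA·AC·BCA·BBC·AC·AC·BCA·BBC·BCA·BBC·BCA·AC·BCA·BBC·BBC·BCA·AC·BCA·BBC·AC·AC·BCA
    A ↦ BBC
    B ↦ AC
    C ↦ BCA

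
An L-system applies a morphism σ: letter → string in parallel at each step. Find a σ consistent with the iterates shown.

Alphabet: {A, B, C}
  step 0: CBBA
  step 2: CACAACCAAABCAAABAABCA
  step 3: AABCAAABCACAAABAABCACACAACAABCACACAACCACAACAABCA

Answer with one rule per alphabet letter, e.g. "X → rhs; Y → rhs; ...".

  step 2 ⇒ step 3: CACAACCAAABCAAABAABCA ⇒ AAB·CA·AAB·CA·CA·AAB·AAB·CA·CA·CA·AC·AAB·CA·CA·CA·AC·CA·CA·AC·AAB·CA
    A ↦ CA
    B ↦ AC
    C ↦ AAB

A->CA, B->AC, C->AAB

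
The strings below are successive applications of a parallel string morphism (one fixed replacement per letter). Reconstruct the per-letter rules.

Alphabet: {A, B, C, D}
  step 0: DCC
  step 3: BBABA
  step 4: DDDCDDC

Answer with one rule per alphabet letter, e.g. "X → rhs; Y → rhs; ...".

  step 3 ⇒ step 4: BBABA ⇒ D·D·DC·D·DC
    A ↦ DC
    B ↦ D
    C ↦ A  (constrained at step 0)
    D ↦ B  (constrained at step 0)

A->DC, B->D, C->A, D->B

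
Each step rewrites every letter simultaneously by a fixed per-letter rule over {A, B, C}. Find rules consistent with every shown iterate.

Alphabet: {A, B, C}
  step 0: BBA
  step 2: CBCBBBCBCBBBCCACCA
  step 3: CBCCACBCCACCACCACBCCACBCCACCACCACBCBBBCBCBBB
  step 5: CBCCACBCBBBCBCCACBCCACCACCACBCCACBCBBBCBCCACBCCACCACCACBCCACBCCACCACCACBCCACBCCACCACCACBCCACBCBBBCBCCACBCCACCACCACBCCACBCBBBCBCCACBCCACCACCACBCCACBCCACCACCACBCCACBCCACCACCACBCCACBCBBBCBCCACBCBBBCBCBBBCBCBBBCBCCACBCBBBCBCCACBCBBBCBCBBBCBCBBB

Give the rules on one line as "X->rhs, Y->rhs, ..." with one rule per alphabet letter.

  step 2 ⇒ step 3: CBCBBBCBCBBBCCACCA ⇒ CB·CCA·CB·CCA·CCA·CCA·CB·CCA·CB·CCA·CCA·CCA·CB·CB·BB·CB·CB·BB
    A ↦ BB
    B ↦ CCA
    C ↦ CB

A->BB, B->CCA, C->CB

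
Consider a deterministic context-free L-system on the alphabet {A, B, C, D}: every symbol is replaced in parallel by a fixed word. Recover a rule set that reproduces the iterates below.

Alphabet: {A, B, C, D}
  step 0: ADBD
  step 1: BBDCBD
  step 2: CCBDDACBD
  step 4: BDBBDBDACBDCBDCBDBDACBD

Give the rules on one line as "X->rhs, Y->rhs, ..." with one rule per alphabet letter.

  step 1 ⇒ step 2: BBDCBD ⇒ C·C·BD·DA·C·BD
    B ↦ C
    C ↦ DA
    D ↦ BD
  step 0 ⇒ step 1: ADBD ⇒ B·BD·C·BD
    A ↦ B

A->B, B->C, C->DA, D->BD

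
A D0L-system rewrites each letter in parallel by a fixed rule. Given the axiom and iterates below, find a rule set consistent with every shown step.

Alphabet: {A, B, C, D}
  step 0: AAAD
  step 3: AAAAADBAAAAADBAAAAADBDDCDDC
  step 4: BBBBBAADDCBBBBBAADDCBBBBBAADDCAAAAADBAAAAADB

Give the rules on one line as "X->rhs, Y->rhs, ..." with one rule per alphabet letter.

  step 3 ⇒ step 4: AAAAADBAAAAADBAAAAADBDDCDDC ⇒ B·B·B·B·B·AA·DDC·B·B·B·B·B·AA·DDC·B·B·B·B·B·AA·DDC·AA·AA·ADB·AA·AA·ADB
    A ↦ B
    B ↦ DDC
    C ↦ ADB
    D ↦ AA

A->B, B->DDC, C->ADB, D->AA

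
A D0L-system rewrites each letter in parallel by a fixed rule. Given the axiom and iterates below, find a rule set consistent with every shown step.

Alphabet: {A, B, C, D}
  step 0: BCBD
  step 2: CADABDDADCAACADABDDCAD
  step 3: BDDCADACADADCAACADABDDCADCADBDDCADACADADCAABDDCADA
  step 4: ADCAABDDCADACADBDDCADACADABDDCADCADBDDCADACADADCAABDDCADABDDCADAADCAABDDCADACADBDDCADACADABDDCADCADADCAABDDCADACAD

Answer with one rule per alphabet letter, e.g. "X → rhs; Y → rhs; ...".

A->CAD, B->ADC, C->BDD, D->A

  step 3 ⇒ step 4: BDDCADACADADCAACADABDDCADCADBDDCADACADADCAABDDCADA ⇒ ADC·A·A·BDD·CAD·A·CAD·BDD·CAD·A·CAD·A·BDD·CAD·CAD·BDD·CAD·A·CAD·ADC·A·A·BDD·CAD·A·BDD·CAD·A·ADC·A·A·BDD·CAD·A·CAD·BDD·CAD·A·CAD·A·BDD·CAD·CAD·ADC·A·A·BDD·CAD·A·CAD
    A ↦ CAD
    B ↦ ADC
    C ↦ BDD
    D ↦ A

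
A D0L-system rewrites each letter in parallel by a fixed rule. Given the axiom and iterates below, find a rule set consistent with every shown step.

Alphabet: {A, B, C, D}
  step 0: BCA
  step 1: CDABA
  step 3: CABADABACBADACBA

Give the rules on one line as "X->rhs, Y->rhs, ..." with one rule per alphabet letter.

  step 0 ⇒ step 1: BCA ⇒ C·DA·BA
    A ↦ BA
    B ↦ C
    C ↦ DA
    D ↦ CA  (constrained at step 1)

A->BA, B->C, C->DA, D->CA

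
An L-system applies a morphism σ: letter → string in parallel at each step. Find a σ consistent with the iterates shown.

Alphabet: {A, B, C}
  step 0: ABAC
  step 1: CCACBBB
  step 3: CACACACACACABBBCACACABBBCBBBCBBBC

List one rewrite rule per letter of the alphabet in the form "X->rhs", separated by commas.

  step 0 ⇒ step 1: ABAC ⇒ C·CA·C·BBB
    A ↦ C
    B ↦ CA
    C ↦ BBB

A->C, B->CA, C->BBB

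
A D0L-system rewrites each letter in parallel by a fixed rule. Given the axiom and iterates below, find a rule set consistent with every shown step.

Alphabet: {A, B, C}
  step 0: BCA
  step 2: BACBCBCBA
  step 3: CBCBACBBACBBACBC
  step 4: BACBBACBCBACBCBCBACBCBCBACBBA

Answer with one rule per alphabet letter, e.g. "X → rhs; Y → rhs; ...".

A->C, B->CB, C->BA

  step 3 ⇒ step 4: CBCBACBBACBBACBC ⇒ BA·CB·BA·CB·C·BA·CB·CB·C·BA·CB·CB·C·BA·CB·BA
    A ↦ C
    B ↦ CB
    C ↦ BA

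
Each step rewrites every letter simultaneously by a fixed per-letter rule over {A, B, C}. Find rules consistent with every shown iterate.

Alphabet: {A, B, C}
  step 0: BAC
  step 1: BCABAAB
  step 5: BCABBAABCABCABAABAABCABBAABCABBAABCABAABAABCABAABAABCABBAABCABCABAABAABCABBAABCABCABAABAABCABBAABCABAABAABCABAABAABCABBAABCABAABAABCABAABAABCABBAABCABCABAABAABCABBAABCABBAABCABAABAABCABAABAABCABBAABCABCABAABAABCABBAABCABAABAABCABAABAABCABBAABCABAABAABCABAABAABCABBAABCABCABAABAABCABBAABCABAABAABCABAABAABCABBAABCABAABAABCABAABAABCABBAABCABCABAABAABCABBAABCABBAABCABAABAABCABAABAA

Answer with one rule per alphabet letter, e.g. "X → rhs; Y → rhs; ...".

A->BAA, B->BCA, C->B

  step 0 ⇒ step 1: BAC ⇒ BCA·BAA·B
    A ↦ BAA
    B ↦ BCA
    C ↦ B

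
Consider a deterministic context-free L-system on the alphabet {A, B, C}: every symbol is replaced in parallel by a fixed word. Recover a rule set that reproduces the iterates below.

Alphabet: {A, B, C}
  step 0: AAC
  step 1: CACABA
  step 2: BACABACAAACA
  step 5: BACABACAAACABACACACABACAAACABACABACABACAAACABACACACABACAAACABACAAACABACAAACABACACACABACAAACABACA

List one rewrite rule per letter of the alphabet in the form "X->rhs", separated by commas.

  step 1 ⇒ step 2: CACABA ⇒ BA·CA·BA·CA·AA·CA
    A ↦ CA
    B ↦ AA
    C ↦ BA

A->CA, B->AA, C->BA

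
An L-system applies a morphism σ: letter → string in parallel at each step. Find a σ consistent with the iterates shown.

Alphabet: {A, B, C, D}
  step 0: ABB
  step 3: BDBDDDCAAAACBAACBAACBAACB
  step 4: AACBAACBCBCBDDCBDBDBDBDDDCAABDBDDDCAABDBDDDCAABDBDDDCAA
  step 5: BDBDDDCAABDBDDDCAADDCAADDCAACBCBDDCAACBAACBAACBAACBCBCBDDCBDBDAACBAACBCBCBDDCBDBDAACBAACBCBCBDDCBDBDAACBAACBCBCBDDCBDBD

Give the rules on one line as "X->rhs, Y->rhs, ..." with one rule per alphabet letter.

A->BD, B->AA, C->DDC, D->CB

  step 4 ⇒ step 5: AACBAACBCBCBDDCBDBDBDBDDDCAABDBDDDCAABDBDDDCAABDBDDDCAA ⇒ BD·BD·DDC·AA·BD·BD·DDC·AA·DDC·AA·DDC·AA·CB·CB·DDC·AA·CB·AA·CB·AA·CB·AA·CB·CB·CB·DDC·BD·BD·AA·CB·AA·CB·CB·CB·DDC·BD·BD·AA·CB·AA·CB·CB·CB·DDC·BD·BD·AA·CB·AA·CB·CB·CB·DDC·BD·BD
    A ↦ BD
    B ↦ AA
    C ↦ DDC
    D ↦ CB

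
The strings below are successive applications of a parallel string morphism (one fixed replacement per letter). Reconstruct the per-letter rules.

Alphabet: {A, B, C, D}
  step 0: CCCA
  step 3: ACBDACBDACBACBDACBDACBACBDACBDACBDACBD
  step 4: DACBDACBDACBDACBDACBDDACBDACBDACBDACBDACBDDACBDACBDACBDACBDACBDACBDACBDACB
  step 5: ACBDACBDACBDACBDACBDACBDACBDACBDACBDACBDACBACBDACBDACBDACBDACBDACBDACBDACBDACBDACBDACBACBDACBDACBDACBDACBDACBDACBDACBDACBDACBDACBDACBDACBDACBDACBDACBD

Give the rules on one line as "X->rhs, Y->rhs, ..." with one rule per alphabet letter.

  step 4 ⇒ step 5: DACBDACBDACBDACBDACBDDACBDACBDACBDACBDACBDDACBDACBDACBDACBDACBDACBDACBDACB ⇒ ACB·D·ACB·D·ACB·D·ACB·D·ACB·D·ACB·D·ACB·D·ACB·D·ACB·D·ACB·D·ACB·ACB·D·ACB·D·ACB·D·ACB·D·ACB·D·ACB·D·ACB·D·ACB·D·ACB·D·ACB·D·ACB·ACB·D·ACB·D·ACB·D·ACB·D·ACB·D·ACB·D·ACB·D·ACB·D·ACB·D·ACB·D·ACB·D·ACB·D·ACB·D·ACB·D·ACB·D·ACB·D
    A ↦ D
    B ↦ D
    C ↦ ACB
    D ↦ ACB

A->D, B->D, C->ACB, D->ACB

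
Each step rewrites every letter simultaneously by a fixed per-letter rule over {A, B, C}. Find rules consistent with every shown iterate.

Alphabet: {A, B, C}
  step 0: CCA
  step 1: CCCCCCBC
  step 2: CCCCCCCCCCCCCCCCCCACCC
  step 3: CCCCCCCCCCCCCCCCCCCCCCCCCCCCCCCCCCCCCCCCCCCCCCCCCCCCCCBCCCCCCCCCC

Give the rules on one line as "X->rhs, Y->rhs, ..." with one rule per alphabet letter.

A->BC, B->A, C->CCC

  step 2 ⇒ step 3: CCCCCCCCCCCCCCCCCCACCC ⇒ CCC·CCC·CCC·CCC·CCC·CCC·CCC·CCC·CCC·CCC·CCC·CCC·CCC·CCC·CCC·CCC·CCC·CCC·BC·CCC·CCC·CCC
    A ↦ BC
    C ↦ CCC
  step 1 ⇒ step 2: CCCCCCBC ⇒ CCC·CCC·CCC·CCC·CCC·CCC·A·CCC
    B ↦ A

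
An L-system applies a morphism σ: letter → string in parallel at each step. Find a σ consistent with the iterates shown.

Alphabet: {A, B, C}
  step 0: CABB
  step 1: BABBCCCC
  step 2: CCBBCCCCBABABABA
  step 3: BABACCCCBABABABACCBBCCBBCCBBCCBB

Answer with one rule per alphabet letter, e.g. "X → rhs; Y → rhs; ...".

A->BB, B->CC, C->BA

  step 2 ⇒ step 3: CCBBCCCCBABABABA ⇒ BA·BA·CC·CC·BA·BA·BA·BA·CC·BB·CC·BB·CC·BB·CC·BB
    A ↦ BB
    B ↦ CC
    C ↦ BA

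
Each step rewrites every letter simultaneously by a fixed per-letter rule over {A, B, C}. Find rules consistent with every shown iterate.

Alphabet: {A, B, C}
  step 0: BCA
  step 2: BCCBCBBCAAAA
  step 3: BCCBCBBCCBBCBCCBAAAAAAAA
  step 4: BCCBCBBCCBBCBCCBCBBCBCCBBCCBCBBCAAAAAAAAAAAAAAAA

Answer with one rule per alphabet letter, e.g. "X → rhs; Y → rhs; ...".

  step 3 ⇒ step 4: BCCBCBBCCBBCBCCBAAAAAAAA ⇒ BC·CB·CB·BC·CB·BC·BC·CB·CB·BC·BC·CB·BC·CB·CB·BC·AA·AA·AA·AA·AA·AA·AA·AA
    A ↦ AA
    B ↦ BC
    C ↦ CB

A->AA, B->BC, C->CB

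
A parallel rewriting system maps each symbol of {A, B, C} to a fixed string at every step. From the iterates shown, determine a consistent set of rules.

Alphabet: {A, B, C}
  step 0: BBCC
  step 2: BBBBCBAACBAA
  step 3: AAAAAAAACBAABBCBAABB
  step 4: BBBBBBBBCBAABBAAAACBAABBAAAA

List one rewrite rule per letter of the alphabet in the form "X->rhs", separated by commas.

A->B, B->AA, C->CB

  step 3 ⇒ step 4: AAAAAAAACBAABBCBAABB ⇒ B·B·B·B·B·B·B·B·CB·AA·B·B·AA·AA·CB·AA·B·B·AA·AA
    A ↦ B
    B ↦ AA
    C ↦ CB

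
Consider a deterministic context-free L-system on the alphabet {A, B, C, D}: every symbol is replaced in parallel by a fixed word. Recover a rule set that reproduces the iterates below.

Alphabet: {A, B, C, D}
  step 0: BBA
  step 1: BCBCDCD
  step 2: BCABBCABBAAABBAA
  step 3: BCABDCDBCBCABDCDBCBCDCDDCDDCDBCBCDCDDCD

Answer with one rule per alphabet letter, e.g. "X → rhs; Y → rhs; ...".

A->DCD, B->BC, C->AB, D->BAA

  step 2 ⇒ step 3: BCABBCABBAAABBAA ⇒ BC·AB·DCD·BC·BC·AB·DCD·BC·BC·DCD·DCD·DCD·BC·BC·DCD·DCD
    A ↦ DCD
    B ↦ BC
    C ↦ AB
  step 1 ⇒ step 2: BCBCDCD ⇒ BC·AB·BC·AB·BAA·AB·BAA
    D ↦ BAA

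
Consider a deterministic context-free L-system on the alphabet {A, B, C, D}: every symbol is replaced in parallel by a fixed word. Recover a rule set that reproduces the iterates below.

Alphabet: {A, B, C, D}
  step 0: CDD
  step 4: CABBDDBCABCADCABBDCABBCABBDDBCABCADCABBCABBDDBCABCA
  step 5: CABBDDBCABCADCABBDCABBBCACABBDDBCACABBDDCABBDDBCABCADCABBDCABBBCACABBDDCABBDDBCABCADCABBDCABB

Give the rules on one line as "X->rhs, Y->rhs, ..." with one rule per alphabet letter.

A->B, B->D, C->CAB, D->BCA

  step 4 ⇒ step 5: CABBDDBCABCADCABBDCABBCABBDDBCABCADCABBCABBDDBCABCA ⇒ CAB·B·D·D·BCA·BCA·D·CAB·B·D·CAB·B·BCA·CAB·B·D·D·BCA·CAB·B·D·D·CAB·B·D·D·BCA·BCA·D·CAB·B·D·CAB·B·BCA·CAB·B·D·D·CAB·B·D·D·BCA·BCA·D·CAB·B·D·CAB·B
    A ↦ B
    B ↦ D
    C ↦ CAB
    D ↦ BCA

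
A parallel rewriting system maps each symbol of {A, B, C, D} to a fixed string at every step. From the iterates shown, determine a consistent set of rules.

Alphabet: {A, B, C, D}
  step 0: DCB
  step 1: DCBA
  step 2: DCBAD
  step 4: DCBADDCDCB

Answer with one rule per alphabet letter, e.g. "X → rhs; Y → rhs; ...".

A->D, B->A, C->B, D->DC

  step 1 ⇒ step 2: DCBA ⇒ DC·B·A·D
    A ↦ D
    B ↦ A
    C ↦ B
    D ↦ DC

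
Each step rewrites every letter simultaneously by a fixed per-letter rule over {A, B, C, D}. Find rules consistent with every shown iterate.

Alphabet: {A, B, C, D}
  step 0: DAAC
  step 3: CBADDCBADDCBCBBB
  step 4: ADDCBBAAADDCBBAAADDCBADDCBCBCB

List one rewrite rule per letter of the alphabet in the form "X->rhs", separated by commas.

A->B, B->CB, C->ADD, D->A

  step 3 ⇒ step 4: CBADDCBADDCBCBBB ⇒ ADD·CB·B·A·A·ADD·CB·B·A·A·ADD·CB·ADD·CB·CB·CB
    A ↦ B
    B ↦ CB
    C ↦ ADD
    D ↦ A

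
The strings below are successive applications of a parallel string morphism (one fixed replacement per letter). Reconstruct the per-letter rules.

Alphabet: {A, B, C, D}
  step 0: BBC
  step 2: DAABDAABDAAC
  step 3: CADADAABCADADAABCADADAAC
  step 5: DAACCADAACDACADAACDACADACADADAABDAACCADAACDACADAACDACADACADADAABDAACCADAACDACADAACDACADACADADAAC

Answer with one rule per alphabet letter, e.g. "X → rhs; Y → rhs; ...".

  step 2 ⇒ step 3: DAABDAABDAAC ⇒ CA·DA·DA·AB·CA·DA·DA·AB·CA·DA·DA·AC
    A ↦ DA
    B ↦ AB
    C ↦ AC
    D ↦ CA

A->DA, B->AB, C->AC, D->CA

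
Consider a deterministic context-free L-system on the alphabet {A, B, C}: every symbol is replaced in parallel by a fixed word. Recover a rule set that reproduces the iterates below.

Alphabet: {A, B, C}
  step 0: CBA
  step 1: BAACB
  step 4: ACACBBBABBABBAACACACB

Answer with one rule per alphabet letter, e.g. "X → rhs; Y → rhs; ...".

A->B, B->AC, C->BA

  step 0 ⇒ step 1: CBA ⇒ BA·AC·B
    A ↦ B
    B ↦ AC
    C ↦ BA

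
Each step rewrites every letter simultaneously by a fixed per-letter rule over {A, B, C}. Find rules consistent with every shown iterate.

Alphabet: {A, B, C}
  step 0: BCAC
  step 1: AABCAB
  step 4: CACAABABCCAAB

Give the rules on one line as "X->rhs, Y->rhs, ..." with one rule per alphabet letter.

  step 0 ⇒ step 1: BCAC ⇒ A·AB·C·AB
    A ↦ C
    B ↦ A
    C ↦ AB

A->C, B->A, C->AB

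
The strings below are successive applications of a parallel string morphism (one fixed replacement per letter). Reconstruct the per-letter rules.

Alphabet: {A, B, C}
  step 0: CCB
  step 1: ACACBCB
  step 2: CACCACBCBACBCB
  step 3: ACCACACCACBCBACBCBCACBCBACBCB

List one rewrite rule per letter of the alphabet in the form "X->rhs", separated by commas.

  step 2 ⇒ step 3: CACCACBCBACBCB ⇒ AC·C·AC·AC·C·AC·BCB·AC·BCB·C·AC·BCB·AC·BCB
    A ↦ C
    B ↦ BCB
    C ↦ AC

A->C, B->BCB, C->AC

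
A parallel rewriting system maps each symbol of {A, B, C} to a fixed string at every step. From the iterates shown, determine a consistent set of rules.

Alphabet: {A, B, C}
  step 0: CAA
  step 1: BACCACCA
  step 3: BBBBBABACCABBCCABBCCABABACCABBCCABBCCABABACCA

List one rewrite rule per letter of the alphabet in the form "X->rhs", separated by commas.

A->CCA, B->BB, C->BA

  step 0 ⇒ step 1: CAA ⇒ BA·CCA·CCA
    A ↦ CCA
    C ↦ BA
    B ↦ BB  (constrained at step 1)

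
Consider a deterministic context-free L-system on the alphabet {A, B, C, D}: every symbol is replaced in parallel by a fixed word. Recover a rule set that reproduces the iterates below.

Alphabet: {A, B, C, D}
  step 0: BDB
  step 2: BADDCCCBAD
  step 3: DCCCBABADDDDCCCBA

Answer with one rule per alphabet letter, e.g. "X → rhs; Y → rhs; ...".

A->CC, B->DC, C->D, D->BA

  step 2 ⇒ step 3: BADDCCCBAD ⇒ DC·CC·BA·BA·D·D·D·DC·CC·BA
    A ↦ CC
    B ↦ DC
    C ↦ D
    D ↦ BA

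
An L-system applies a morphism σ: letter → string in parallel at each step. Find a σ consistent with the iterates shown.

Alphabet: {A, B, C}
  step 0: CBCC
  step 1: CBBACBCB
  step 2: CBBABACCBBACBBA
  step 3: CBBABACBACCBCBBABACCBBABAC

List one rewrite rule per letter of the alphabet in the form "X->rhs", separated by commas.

A->C, B->BA, C->CB

  step 2 ⇒ step 3: CBBABACCBBACBBA ⇒ CB·BA·BA·C·BA·C·CB·CB·BA·BA·C·CB·BA·BA·C
    A ↦ C
    B ↦ BA
    C ↦ CB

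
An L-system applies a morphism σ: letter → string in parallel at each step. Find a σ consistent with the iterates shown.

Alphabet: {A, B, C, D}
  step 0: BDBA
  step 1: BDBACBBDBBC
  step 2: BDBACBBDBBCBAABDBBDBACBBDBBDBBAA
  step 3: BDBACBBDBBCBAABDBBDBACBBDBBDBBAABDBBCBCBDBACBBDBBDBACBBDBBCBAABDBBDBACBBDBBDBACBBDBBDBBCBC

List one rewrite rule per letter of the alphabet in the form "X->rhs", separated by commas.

A->BC, B->BDB, C->BAA, D->ACB

  step 2 ⇒ step 3: BDBACBBDBBCBAABDBBDBACBBDBBDBBAA ⇒ BDB·ACB·BDB·BC·BAA·BDB·BDB·ACB·BDB·BDB·BAA·BDB·BC·BC·BDB·ACB·BDB·BDB·ACB·BDB·BC·BAA·BDB·BDB·ACB·BDB·BDB·ACB·BDB·BDB·BC·BC
    A ↦ BC
    B ↦ BDB
    C ↦ BAA
    D ↦ ACB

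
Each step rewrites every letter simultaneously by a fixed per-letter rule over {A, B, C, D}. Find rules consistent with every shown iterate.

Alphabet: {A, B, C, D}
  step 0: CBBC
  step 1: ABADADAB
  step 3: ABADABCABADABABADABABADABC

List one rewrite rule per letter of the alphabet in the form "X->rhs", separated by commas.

  step 0 ⇒ step 1: CBBC ⇒ AB·AD·AD·AB
    B ↦ AD
    C ↦ AB
    A ↦ AB  (constrained at step 1)
    D ↦ C  (constrained at step 1)

A->AB, B->AD, C->AB, D->C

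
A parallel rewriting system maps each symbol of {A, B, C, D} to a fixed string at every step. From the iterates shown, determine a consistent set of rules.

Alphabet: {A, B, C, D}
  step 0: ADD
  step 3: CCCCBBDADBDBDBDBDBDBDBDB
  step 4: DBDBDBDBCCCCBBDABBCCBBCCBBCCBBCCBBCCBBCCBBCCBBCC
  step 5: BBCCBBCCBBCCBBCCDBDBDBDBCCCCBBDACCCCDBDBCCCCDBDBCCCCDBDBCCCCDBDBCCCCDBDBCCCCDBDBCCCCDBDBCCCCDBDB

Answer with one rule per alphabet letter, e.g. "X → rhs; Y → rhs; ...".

A->DA, B->CC, C->DB, D->BB

  step 4 ⇒ step 5: DBDBDBDBCCCCBBDABBCCBBCCBBCCBBCCBBCCBBCCBBCCBBCC ⇒ BB·CC·BB·CC·BB·CC·BB·CC·DB·DB·DB·DB·CC·CC·BB·DA·CC·CC·DB·DB·CC·CC·DB·DB·CC·CC·DB·DB·CC·CC·DB·DB·CC·CC·DB·DB·CC·CC·DB·DB·CC·CC·DB·DB·CC·CC·DB·DB
    A ↦ DA
    B ↦ CC
    C ↦ DB
    D ↦ BB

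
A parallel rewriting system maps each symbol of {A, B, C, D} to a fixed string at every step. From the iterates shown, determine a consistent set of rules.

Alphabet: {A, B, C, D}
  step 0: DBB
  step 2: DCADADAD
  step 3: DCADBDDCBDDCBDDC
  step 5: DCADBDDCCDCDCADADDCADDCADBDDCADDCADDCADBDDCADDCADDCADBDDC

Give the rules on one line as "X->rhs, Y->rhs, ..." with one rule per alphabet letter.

A->BD, B->C, C->AD, D->DC

  step 2 ⇒ step 3: DCADADAD ⇒ DC·AD·BD·DC·BD·DC·BD·DC
    A ↦ BD
    C ↦ AD
    D ↦ DC
    B ↦ C  (constrained at step 0)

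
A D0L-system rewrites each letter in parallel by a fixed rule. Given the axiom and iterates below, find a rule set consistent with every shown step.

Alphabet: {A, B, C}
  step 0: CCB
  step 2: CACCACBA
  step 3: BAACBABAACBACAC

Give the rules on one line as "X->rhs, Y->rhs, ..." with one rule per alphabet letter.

A->AC, B->C, C->BA

  step 2 ⇒ step 3: CACCACBA ⇒ BA·AC·BA·BA·AC·BA·C·AC
    A ↦ AC
    B ↦ C
    C ↦ BA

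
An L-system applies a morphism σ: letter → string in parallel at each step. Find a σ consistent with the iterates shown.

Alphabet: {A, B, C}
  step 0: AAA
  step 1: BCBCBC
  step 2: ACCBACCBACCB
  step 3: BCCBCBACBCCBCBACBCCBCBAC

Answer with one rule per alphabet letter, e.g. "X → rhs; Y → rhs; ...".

A->BC, B->AC, C->CB

  step 2 ⇒ step 3: ACCBACCBACCB ⇒ BC·CB·CB·AC·BC·CB·CB·AC·BC·CB·CB·AC
    A ↦ BC
    B ↦ AC
    C ↦ CB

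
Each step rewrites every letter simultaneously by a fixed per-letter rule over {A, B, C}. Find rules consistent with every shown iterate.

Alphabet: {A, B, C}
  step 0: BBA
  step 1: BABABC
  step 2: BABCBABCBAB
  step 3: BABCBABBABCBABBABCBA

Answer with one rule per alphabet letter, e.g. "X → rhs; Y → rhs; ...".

  step 2 ⇒ step 3: BABCBABCBAB ⇒ BA·BC·BA·B·BA·BC·BA·B·BA·BC·BA
    A ↦ BC
    B ↦ BA
    C ↦ B

A->BC, B->BA, C->B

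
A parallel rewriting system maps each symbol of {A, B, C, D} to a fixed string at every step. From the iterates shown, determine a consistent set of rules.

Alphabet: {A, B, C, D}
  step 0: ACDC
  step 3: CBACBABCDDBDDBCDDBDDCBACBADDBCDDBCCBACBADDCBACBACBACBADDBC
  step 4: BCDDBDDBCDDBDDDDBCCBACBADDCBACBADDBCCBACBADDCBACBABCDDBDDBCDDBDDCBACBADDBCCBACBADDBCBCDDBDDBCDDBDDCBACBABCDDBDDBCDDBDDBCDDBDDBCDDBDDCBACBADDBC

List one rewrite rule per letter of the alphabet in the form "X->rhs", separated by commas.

  step 3 ⇒ step 4: CBACBABCDDBDDBCDDBDDCBACBADDBCDDBCCBACBADDCBACBACBACBADDBC ⇒ BC·DD·BDD·BC·DD·BDD·DD·BC·CBA·CBA·DD·CBA·CBA·DD·BC·CBA·CBA·DD·CBA·CBA·BC·DD·BDD·BC·DD·BDD·CBA·CBA·DD·BC·CBA·CBA·DD·BC·BC·DD·BDD·BC·DD·BDD·CBA·CBA·BC·DD·BDD·BC·DD·BDD·BC·DD·BDD·BC·DD·BDD·CBA·CBA·DD·BC
    A ↦ BDD
    B ↦ DD
    C ↦ BC
    D ↦ CBA

A->BDD, B->DD, C->BC, D->CBA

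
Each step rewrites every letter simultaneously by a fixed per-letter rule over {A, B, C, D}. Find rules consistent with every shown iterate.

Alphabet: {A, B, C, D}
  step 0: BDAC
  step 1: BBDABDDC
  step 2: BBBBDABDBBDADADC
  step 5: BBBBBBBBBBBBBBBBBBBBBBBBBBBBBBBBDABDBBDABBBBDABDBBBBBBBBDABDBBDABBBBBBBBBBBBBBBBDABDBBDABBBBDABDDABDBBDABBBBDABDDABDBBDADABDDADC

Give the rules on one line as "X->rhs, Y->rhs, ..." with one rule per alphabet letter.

A->BD, B->BB, C->DC, D->DA

  step 1 ⇒ step 2: BBDABDDC ⇒ BB·BB·DA·BD·BB·DA·DA·DC
    A ↦ BD
    B ↦ BB
    C ↦ DC
    D ↦ DA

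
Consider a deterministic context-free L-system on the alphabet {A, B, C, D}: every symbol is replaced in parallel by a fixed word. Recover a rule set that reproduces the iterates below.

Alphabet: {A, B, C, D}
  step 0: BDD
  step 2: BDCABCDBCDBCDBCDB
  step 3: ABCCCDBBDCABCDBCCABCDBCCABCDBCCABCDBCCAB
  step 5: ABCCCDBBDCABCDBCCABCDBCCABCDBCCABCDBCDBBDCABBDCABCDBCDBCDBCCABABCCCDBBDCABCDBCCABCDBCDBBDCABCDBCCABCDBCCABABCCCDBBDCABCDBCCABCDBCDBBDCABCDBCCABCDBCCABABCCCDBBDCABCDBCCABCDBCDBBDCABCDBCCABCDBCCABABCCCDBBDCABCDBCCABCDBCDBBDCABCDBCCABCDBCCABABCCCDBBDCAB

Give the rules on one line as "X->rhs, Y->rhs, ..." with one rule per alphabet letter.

A->BDC, B->AB, C->CDB, D->CC

  step 2 ⇒ step 3: BDCABCDBCDBCDBCDB ⇒ AB·CC·CDB·BDC·AB·CDB·CC·AB·CDB·CC·AB·CDB·CC·AB·CDB·CC·AB
    A ↦ BDC
    B ↦ AB
    C ↦ CDB
    D ↦ CC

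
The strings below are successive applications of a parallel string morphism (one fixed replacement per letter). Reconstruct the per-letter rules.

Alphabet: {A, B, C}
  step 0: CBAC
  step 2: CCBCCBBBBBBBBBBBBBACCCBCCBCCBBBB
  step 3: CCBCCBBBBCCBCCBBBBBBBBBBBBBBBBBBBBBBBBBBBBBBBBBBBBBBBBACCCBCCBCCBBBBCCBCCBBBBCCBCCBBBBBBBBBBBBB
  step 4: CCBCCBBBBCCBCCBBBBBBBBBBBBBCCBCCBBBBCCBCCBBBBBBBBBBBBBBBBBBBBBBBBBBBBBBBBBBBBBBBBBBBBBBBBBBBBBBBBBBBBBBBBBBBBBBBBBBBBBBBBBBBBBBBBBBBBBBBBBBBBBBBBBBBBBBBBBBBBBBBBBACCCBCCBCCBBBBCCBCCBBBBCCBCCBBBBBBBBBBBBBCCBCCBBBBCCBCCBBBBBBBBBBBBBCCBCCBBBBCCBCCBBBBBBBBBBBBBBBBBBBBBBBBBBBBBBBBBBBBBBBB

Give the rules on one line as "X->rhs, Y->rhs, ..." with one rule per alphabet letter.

A->AC, B->BBB, C->CCB

  step 3 ⇒ step 4: CCBCCBBBBCCBCCBBBBBBBBBBBBBBBBBBBBBBBBBBBBBBBBBBBBBBBBACCCBCCBCCBBBBCCBCCBBBBCCBCCBBBBBBBBBBBBB ⇒ CCB·CCB·BBB·CCB·CCB·BBB·BBB·BBB·BBB·CCB·CCB·BBB·CCB·CCB·BBB·BBB·BBB·BBB·BBB·BBB·BBB·BBB·BBB·BBB·BBB·BBB·BBB·BBB·BBB·BBB·BBB·BBB·BBB·BBB·BBB·BBB·BBB·BBB·BBB·BBB·BBB·BBB·BBB·BBB·BBB·BBB·BBB·BBB·BBB·BBB·BBB·BBB·BBB·BBB·AC·CCB·CCB·CCB·BBB·CCB·CCB·BBB·CCB·CCB·BBB·BBB·BBB·BBB·CCB·CCB·BBB·CCB·CCB·BBB·BBB·BBB·BBB·CCB·CCB·BBB·CCB·CCB·BBB·BBB·BBB·BBB·BBB·BBB·BBB·BBB·BBB·BBB·BBB·BBB·BBB
    A ↦ AC
    B ↦ BBB
    C ↦ CCB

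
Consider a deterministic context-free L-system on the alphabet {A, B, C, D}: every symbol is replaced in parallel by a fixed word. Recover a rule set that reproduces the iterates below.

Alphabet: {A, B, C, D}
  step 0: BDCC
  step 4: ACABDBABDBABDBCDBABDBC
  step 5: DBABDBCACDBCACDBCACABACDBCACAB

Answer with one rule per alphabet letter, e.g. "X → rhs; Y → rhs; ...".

  step 4 ⇒ step 5: ACABDBABDBABDBCDBABDBC ⇒ DB·AB·DB·C·A·C·DB·C·A·C·DB·C·A·C·AB·A·C·DB·C·A·C·AB
    A ↦ DB
    B ↦ C
    C ↦ AB
    D ↦ A

A->DB, B->C, C->AB, D->A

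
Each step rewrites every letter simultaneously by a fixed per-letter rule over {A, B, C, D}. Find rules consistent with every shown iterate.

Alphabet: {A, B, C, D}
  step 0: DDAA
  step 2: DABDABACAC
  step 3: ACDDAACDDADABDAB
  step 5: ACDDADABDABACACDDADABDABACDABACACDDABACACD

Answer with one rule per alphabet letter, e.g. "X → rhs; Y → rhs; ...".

  step 2 ⇒ step 3: DABDABACAC ⇒ AC·D·DA·AC·D·DA·D·AB·D·AB
    A ↦ D
    B ↦ DA
    C ↦ AB
    D ↦ AC

A->D, B->DA, C->AB, D->AC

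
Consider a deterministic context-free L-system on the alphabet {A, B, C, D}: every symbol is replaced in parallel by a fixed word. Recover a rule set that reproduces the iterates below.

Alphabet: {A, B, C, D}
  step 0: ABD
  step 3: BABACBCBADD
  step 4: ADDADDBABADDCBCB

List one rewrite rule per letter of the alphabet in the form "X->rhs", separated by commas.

A->DD, B->A, C->B, D->CB

  step 3 ⇒ step 4: BABACBCBADD ⇒ A·DD·A·DD·B·A·B·A·DD·CB·CB
    A ↦ DD
    B ↦ A
    C ↦ B
    D ↦ CB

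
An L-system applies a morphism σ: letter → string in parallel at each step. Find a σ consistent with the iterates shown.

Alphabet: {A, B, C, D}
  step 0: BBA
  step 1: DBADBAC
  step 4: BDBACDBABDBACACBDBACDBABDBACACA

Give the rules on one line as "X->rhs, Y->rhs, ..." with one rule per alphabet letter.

  step 0 ⇒ step 1: BBA ⇒ DBA·DBA·C
    A ↦ C
    B ↦ DBA
    C ↦ A  (constrained at step 1)
    D ↦ B  (constrained at step 1)

A->C, B->DBA, C->A, D->B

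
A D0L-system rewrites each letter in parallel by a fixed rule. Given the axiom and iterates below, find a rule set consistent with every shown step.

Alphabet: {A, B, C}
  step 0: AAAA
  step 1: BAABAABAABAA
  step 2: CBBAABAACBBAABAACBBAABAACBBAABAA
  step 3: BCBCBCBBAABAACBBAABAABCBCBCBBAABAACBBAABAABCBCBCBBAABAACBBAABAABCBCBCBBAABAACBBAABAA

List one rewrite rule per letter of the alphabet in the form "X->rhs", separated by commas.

A->BAA, B->CB, C->BCB

  step 2 ⇒ step 3: CBBAABAACBBAABAACBBAABAACBBAABAA ⇒ BCB·CB·CB·BAA·BAA·CB·BAA·BAA·BCB·CB·CB·BAA·BAA·CB·BAA·BAA·BCB·CB·CB·BAA·BAA·CB·BAA·BAA·BCB·CB·CB·BAA·BAA·CB·BAA·BAA
    A ↦ BAA
    B ↦ CB
    C ↦ BCB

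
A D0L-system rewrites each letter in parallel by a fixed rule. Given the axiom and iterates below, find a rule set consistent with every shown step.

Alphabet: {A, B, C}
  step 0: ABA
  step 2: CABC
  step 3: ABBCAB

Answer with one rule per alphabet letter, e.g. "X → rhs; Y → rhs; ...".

A->B, B->C, C->AB

  step 2 ⇒ step 3: CABC ⇒ AB·B·C·AB
    A ↦ B
    B ↦ C
    C ↦ AB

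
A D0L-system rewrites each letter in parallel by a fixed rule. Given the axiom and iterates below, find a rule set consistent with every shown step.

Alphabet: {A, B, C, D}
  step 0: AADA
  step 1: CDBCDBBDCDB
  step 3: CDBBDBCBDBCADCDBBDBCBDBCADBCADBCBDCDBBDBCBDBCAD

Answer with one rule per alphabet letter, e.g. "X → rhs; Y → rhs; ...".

  step 0 ⇒ step 1: AADA ⇒ CDB·CDB·BD·CDB
    A ↦ CDB
    D ↦ BD
    B ↦ BC  (constrained at step 1)
    C ↦ AD  (constrained at step 1)

A->CDB, B->BC, C->AD, D->BD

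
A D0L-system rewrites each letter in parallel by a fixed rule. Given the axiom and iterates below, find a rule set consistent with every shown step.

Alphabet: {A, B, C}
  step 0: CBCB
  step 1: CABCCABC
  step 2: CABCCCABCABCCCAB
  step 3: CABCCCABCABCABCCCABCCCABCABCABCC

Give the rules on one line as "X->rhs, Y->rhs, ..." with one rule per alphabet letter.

A->C, B->C, C->CAB

  step 2 ⇒ step 3: CABCCCABCABCCCAB ⇒ CAB·C·C·CAB·CAB·CAB·C·C·CAB·C·C·CAB·CAB·CAB·C·C
    A ↦ C
    B ↦ C
    C ↦ CAB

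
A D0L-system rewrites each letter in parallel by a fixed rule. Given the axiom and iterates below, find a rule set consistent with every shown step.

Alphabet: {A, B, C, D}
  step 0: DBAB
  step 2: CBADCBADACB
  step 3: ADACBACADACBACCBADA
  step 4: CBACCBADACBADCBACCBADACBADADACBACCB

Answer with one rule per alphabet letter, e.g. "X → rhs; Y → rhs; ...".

  step 3 ⇒ step 4: ADACBACADACBACCBADA ⇒ CB·AC·CB·AD·A·CB·AD·CB·AC·CB·AD·A·CB·AD·AD·A·CB·AC·CB
    A ↦ CB
    B ↦ A
    C ↦ AD
    D ↦ AC

A->CB, B->A, C->AD, D->AC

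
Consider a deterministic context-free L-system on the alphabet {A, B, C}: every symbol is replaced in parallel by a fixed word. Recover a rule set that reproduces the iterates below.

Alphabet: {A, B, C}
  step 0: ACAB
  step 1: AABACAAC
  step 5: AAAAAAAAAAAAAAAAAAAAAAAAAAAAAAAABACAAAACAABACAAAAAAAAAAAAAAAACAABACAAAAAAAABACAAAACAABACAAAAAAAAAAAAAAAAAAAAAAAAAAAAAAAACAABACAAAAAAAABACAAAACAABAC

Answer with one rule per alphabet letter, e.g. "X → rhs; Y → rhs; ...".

  step 0 ⇒ step 1: ACAB ⇒ AA·BAC·AA·C
    A ↦ AA
    B ↦ C
    C ↦ BAC

A->AA, B->C, C->BAC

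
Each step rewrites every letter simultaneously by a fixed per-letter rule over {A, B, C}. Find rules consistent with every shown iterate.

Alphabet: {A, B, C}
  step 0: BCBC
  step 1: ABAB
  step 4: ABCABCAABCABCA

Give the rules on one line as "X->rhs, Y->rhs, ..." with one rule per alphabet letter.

  step 0 ⇒ step 1: BCBC ⇒ A·B·A·B
    B ↦ A
    C ↦ B
    A ↦ CA  (constrained at step 1)

A->CA, B->A, C->B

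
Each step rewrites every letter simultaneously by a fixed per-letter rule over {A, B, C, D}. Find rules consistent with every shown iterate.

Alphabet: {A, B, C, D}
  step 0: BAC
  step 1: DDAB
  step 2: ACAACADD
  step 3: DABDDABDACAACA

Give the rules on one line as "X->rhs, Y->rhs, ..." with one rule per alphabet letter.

  step 2 ⇒ step 3: ACAACADD ⇒ D·AB·D·D·AB·D·ACA·ACA
    A ↦ D
    C ↦ AB
    D ↦ ACA
  step 0 ⇒ step 1: BAC ⇒ D·D·AB
    B ↦ D

A->D, B->D, C->AB, D->ACA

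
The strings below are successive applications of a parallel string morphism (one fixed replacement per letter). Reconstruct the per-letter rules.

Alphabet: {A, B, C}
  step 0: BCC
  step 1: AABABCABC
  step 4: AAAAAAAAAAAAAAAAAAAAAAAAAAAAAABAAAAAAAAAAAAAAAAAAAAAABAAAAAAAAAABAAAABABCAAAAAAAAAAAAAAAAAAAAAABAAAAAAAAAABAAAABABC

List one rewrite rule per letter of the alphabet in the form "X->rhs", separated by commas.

  step 0 ⇒ step 1: BCC ⇒ AAB·ABC·ABC
    B ↦ AAB
    C ↦ ABC
    A ↦ AA  (constrained at step 1)

A->AA, B->AAB, C->ABC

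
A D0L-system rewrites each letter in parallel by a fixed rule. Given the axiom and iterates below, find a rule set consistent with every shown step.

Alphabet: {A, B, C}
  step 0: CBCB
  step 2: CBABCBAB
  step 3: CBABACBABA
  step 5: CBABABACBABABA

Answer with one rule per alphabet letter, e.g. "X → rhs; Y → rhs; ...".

  step 2 ⇒ step 3: CBABCBAB ⇒ CB·A·B·A·CB·A·B·A
    A ↦ B
    B ↦ A
    C ↦ CB

A->B, B->A, C->CB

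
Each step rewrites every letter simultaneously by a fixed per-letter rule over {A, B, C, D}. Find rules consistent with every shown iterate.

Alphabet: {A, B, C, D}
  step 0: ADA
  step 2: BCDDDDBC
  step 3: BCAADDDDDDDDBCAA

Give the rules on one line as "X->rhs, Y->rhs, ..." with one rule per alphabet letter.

  step 2 ⇒ step 3: BCDDDDBC ⇒ BC·AA·DD·DD·DD·DD·BC·AA
    B ↦ BC
    C ↦ AA
    D ↦ DD
    A ↦ B  (constrained at step 0)

A->B, B->BC, C->AA, D->DD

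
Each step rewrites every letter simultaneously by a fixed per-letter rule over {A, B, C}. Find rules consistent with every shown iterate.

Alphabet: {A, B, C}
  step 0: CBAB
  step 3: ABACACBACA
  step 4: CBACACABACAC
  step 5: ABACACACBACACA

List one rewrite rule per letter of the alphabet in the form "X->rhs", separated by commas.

  step 4 ⇒ step 5: CBACACABACAC ⇒ A·BA·C·A·C·A·C·BA·C·A·C·A
    A ↦ C
    B ↦ BA
    C ↦ A

A->C, B->BA, C->A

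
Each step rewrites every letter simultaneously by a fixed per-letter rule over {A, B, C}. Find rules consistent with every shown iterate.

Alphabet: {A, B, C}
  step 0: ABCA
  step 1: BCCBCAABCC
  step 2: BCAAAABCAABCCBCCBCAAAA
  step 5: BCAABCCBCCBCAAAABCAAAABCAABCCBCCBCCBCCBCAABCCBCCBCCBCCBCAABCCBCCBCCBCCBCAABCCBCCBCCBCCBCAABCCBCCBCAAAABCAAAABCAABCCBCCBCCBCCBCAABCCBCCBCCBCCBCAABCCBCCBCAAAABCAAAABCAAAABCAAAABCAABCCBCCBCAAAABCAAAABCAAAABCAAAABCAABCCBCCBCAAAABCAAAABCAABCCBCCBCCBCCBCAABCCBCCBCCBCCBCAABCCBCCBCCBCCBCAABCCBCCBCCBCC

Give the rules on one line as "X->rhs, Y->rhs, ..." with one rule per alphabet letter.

A->BCC, B->BC, C->AA

  step 1 ⇒ step 2: BCCBCAABCC ⇒ BC·AA·AA·BC·AA·BCC·BCC·BC·AA·AA
    A ↦ BCC
    B ↦ BC
    C ↦ AA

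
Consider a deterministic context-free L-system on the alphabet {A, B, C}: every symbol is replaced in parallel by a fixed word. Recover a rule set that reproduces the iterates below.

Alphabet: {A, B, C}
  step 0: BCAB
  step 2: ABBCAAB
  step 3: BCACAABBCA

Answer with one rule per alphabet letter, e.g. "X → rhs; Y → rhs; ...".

  step 2 ⇒ step 3: ABBCAAB ⇒ B·CA·CA·A·B·B·CA
    A ↦ B
    B ↦ CA
    C ↦ A

A->B, B->CA, C->A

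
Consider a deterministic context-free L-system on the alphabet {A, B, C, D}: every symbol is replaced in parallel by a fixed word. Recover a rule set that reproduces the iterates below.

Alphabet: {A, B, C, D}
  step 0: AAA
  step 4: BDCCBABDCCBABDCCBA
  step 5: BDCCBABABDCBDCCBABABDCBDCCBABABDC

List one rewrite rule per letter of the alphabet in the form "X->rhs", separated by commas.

  step 4 ⇒ step 5: BDCCBABDCCBABDCCBA ⇒ BD·CC·BA·BA·BD·C·BD·CC·BA·BA·BD·C·BD·CC·BA·BA·BD·C
    A ↦ C
    B ↦ BD
    C ↦ BA
    D ↦ CC

A->C, B->BD, C->BA, D->CC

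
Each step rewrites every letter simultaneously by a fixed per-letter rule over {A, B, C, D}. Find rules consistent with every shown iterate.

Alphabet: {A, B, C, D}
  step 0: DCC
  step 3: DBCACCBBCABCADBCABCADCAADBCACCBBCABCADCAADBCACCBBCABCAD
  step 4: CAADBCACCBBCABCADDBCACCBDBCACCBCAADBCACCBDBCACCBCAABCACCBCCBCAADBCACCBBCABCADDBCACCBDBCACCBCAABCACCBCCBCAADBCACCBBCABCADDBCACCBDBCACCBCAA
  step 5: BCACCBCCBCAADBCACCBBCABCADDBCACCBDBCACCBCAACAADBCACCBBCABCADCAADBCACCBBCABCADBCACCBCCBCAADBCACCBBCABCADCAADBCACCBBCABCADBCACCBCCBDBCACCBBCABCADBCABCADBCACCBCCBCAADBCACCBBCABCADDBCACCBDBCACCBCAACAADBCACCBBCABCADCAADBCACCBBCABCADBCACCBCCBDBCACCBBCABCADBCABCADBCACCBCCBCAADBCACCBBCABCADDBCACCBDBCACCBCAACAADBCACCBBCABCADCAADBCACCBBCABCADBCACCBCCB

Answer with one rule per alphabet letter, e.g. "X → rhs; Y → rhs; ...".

  step 4 ⇒ step 5: CAADBCACCBBCABCADDBCACCBDBCACCBCAADBCACCBDBCACCBCAABCACCBCCBCAADBCACCBBCABCADDBCACCBDBCACCBCAABCACCBCCBCAADBCACCBBCABCADDBCACCBDBCACCBCAA ⇒ BCA·CCB·CCB·CAA·D·BCA·CCB·BCA·BCA·D·D·BCA·CCB·D·BCA·CCB·CAA·CAA·D·BCA·CCB·BCA·BCA·D·CAA·D·BCA·CCB·BCA·BCA·D·BCA·CCB·CCB·CAA·D·BCA·CCB·BCA·BCA·D·CAA·D·BCA·CCB·BCA·BCA·D·BCA·CCB·CCB·D·BCA·CCB·BCA·BCA·D·BCA·BCA·D·BCA·CCB·CCB·CAA·D·BCA·CCB·BCA·BCA·D·D·BCA·CCB·D·BCA·CCB·CAA·CAA·D·BCA·CCB·BCA·BCA·D·CAA·D·BCA·CCB·BCA·BCA·D·BCA·CCB·CCB·D·BCA·CCB·BCA·BCA·D·BCA·BCA·D·BCA·CCB·CCB·CAA·D·BCA·CCB·BCA·BCA·D·D·BCA·CCB·D·BCA·CCB·CAA·CAA·D·BCA·CCB·BCA·BCA·D·CAA·D·BCA·CCB·BCA·BCA·D·BCA·CCB·CCB
    A ↦ CCB
    B ↦ D
    C ↦ BCA
    D ↦ CAA

A->CCB, B->D, C->BCA, D->CAA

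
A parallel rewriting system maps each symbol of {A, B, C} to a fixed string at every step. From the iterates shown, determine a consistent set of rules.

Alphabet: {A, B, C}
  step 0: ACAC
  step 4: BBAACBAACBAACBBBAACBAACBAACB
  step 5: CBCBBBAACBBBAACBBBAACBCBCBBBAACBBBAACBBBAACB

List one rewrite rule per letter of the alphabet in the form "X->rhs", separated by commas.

A->B, B->CB, C->AA

  step 4 ⇒ step 5: BBAACBAACBAACBBBAACBAACBAACB ⇒ CB·CB·B·B·AA·CB·B·B·AA·CB·B·B·AA·CB·CB·CB·B·B·AA·CB·B·B·AA·CB·B·B·AA·CB
    A ↦ B
    B ↦ CB
    C ↦ AA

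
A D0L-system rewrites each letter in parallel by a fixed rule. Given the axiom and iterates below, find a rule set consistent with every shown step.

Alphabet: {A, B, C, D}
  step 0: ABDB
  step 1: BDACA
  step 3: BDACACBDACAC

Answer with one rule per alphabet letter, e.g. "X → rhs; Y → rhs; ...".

  step 0 ⇒ step 1: ABDB ⇒ BD·A·C·A
    A ↦ BD
    B ↦ A
    D ↦ C
    C ↦ AC  (constrained at step 1)

A->BD, B->A, C->AC, D->C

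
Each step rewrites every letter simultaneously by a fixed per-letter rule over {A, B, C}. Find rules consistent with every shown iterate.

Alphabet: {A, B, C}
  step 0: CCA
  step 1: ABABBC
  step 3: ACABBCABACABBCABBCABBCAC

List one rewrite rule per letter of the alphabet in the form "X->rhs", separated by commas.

  step 0 ⇒ step 1: CCA ⇒ AB·AB·BC
    A ↦ BC
    C ↦ AB
    B ↦ AC  (constrained at step 1)

A->BC, B->AC, C->AB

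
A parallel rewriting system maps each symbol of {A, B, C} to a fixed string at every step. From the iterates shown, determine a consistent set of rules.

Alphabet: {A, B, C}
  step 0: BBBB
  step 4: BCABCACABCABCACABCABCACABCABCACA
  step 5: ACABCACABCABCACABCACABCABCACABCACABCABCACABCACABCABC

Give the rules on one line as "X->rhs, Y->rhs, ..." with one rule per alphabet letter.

A->BC, B->AC, C->A

  step 4 ⇒ step 5: BCABCACABCABCACABCABCACABCABCACA ⇒ AC·A·BC·AC·A·BC·A·BC·AC·A·BC·AC·A·BC·A·BC·AC·A·BC·AC·A·BC·A·BC·AC·A·BC·AC·A·BC·A·BC
    A ↦ BC
    B ↦ AC
    C ↦ A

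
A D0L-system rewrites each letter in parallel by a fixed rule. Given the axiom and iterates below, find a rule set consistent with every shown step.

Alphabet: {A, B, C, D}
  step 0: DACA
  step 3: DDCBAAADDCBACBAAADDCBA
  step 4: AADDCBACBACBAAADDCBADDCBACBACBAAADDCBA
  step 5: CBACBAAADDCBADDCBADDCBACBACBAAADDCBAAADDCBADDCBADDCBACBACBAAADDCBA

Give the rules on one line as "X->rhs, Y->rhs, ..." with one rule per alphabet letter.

A->CBA, B->D, C->D, D->A

  step 4 ⇒ step 5: AADDCBACBACBAAADDCBADDCBACBACBAAADDCBA ⇒ CBA·CBA·A·A·D·D·CBA·D·D·CBA·D·D·CBA·CBA·CBA·A·A·D·D·CBA·A·A·D·D·CBA·D·D·CBA·D·D·CBA·CBA·CBA·A·A·D·D·CBA
    A ↦ CBA
    B ↦ D
    C ↦ D
    D ↦ A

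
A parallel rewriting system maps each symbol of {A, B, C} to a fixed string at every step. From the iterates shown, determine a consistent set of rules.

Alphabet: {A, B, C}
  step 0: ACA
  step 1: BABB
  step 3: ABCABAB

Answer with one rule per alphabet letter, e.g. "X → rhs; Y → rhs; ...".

  step 0 ⇒ step 1: ACA ⇒ B·AB·B
    A ↦ B
    C ↦ AB
    B ↦ C  (constrained at step 1)

A->B, B->C, C->AB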